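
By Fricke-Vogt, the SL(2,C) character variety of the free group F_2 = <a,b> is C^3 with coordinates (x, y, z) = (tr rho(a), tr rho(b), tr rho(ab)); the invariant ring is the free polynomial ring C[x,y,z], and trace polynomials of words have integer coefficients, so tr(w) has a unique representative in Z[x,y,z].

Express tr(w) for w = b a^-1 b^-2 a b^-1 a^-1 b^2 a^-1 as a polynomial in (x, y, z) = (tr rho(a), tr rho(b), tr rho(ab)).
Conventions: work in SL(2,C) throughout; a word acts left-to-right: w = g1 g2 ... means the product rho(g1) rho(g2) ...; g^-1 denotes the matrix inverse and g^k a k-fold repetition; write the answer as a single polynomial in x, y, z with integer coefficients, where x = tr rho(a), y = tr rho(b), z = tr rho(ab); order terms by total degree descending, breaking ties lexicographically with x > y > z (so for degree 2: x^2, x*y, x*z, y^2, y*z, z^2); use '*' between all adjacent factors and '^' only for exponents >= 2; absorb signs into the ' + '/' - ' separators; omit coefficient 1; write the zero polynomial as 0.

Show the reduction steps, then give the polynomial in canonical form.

so trace(a^-1 b) = trace(b)*trace(a) - trace(b a) = x*y - z
so trace(a^2 b) = trace(a)*trace(b a) - trace(b) = x*z - y
so trace(a^2) = trace(a)*trace(a) - trace(1) = x^2 - 2
so trace(a b^2 a) = trace(b)*trace(a^2 b) - trace(a^2) = x*y*z - x^2 - y^2 + 2
trace(a b a b) = trace(b a)*trace(b a) - trace(1)   [split at repeated b] = z^2 - 2
reduce: trace(a b^2 a b) = trace(b)*trace(a b a b) - trace(a b a) = y*z^2 - x*z - y
so trace(b a b^-1 a b) = trace(a b^2 a)*trace(b) - trace(a b^2 a b) = x*y^2*z - x^2*y - y^3 - y*z^2 + x*z + 3*y
reduce: trace(b a b) = trace(b)*trace(a b) - trace(a) = y*z - x
reduce: trace(a b a b a) = trace(a)*trace(b a b a) - trace(b a b) = x*z^2 - y*z - x
so trace(a b a b a b) = trace(b a)*trace(b a b a) - trace(b^-1 a^-1)   [split at repeated b] = z^3 - 3*z
trace(b a b^-1 a b a) = trace(a b a b a)*trace(b) - trace(a b a b a b) = x*y*z^2 - y^2*z - z^3 - x*y + 3*z
reduce: trace(b a^-1 b a b^-1 a) = trace(b a b^-1 a b)*trace(a) - trace(b a b^-1 a b a) = x^2*y^2*z - x^3*y - x*y^3 - 2*x*y*z^2 + x^2*z + y^2*z + z^3 + 4*x*y - 3*z
trace(b^3 a^2) = trace(b)*trace(b a^2 b) - trace(b a^2) = x*y^2*z - x^2*y - y^3 - x*z + 3*y
so trace(b^3 a) = trace(b)*trace(b a b) - trace(b a) = y^2*z - x*y - z
so trace(a^2 b^3 a) = trace(a)*trace(b^3 a^2) - trace(b^3 a) = x^2*y^2*z - x^3*y - x*y^3 - x^2*z - y^2*z + 4*x*y + z
reduce: trace(a b a^2 b^2) = trace(a)*trace(b^2 a b a) - trace(b^2 a b) = x*y*z^2 - x^2*z - y^2*z + z
reduce: trace(a^2 b^3 a b) = trace(b)*trace(a b a^2 b^2) - trace(a b a^2 b) = x*y^2*z^2 - x^2*y*z - y^3*z - x*z^2 + 2*y*z + x
reduce: trace(a b^3 a b^-1 a) = trace(a^2 b^3 a)*trace(b) - trace(a^2 b^3 a b) = x^2*y^3*z - x^3*y^2 - x*y^4 - x*y^2*z^2 + 4*x*y^2 + x*z^2 - y*z - x
reduce: trace(b a b^3 a) = trace(b)*trace(b a b a b) - trace(b a b a) = y^2*z^2 - x*y*z - y^2 - z^2 + 2
reduce: trace(b a b^3) = trace(b)*trace(b a b^2) - trace(b a b) = y^3*z - x*y^2 - 2*y*z + x
trace(a b a b^3 a) = trace(a)*trace(b a b^3 a) - trace(b a b^3) = x*y^2*z^2 - x^2*y*z - y^3*z - x*z^2 + 2*y*z + x
so trace(a b a b a b^2) = trace(b)*trace(a b a b a b) - trace(a b a b a) = y*z^3 - x*z^2 - 2*y*z + x
trace(a b a b^3 a b) = trace(b)*trace(a b a b a b^2) - trace(a b a b a b) = y^2*z^3 - x*y*z^2 - 2*y^2*z - z^3 + x*y + 3*z
trace(a b^3 a b^-1 a b) = trace(a b a b^3 a)*trace(b) - trace(a b a b^3 a b) = x*y^3*z^2 - x^2*y^2*z - y^4*z - y^2*z^3 + 4*y^2*z + z^3 - 3*z
reduce: trace(b a b^-1 a b^-1 a b^2) = trace(a b^3 a b^-1 a)*trace(b) - trace(a b^3 a b^-1 a b) = x^2*y^4*z - x^3*y^3 - x*y^5 - 2*x*y^3*z^2 + x^2*y^2*z + y^4*z + y^2*z^3 + 4*x*y^3 + x*y*z^2 - 5*y^2*z - z^3 - x*y + 3*z
trace(a b a^3 b) = trace(a)*trace(b a b a^2) - trace(b a b a) = x^2*z^2 - x*y*z - x^2 - z^2 + 2
reduce: trace(b a^3) = trace(a)*trace(a b a) - trace(a b) = x^2*z - x*y - z
trace(a b a^3) = trace(a)*trace(b a^3) - trace(b a^2) = x^3*z - x^2*y - 2*x*z + y
trace(a b^2 a b a^2) = trace(b)*trace(a b a^3 b) - trace(a b a^3) = x^2*y*z^2 - x^3*z - x*y^2*z - y*z^2 + 2*x*z + y
trace(a b a^2 b a b) = trace(a)*trace(b a b a b a) - trace(b a b a b) = x*z^3 - y*z^2 - 2*x*z + y
trace(a b a^2 b a) = trace(a)*trace(b a^2 b a) - trace(b a^2 b) = x^2*z^2 - 2*x*y*z + y^2 - 2
trace(a b^2 a b a^2 b) = trace(b)*trace(a b a^2 b a b) - trace(a b a^2 b a) = x*y*z^3 - x^2*z^2 - y^2*z^2 + 2
trace(a b^-1 a b^2 a b a) = trace(a b^2 a b a^2)*trace(b) - trace(a b^2 a b a^2 b) = x^2*y^2*z^2 - x^3*y*z - x*y^3*z - x*y*z^3 + x^2*z^2 + 2*x*y*z + y^2 - 2
reduce: trace(a b^2 a b a b a) = trace(b)*trace(a b a b a^2 b) - trace(a b a b a^2) = x*y*z^3 - x^2*z^2 - y^2*z^2 - x*y*z + x^2 + y^2 + z^2 - 2
so trace(a b a b a b a b) = trace(a b)*trace(a b a b a b) - trace(a^-1 b^-1 a^-1 b^-1)   [split at repeated a] = z^4 - 4*z^2 + 2
trace(a b^2 a b a b a b) = trace(b)*trace(a b a b a b a b) - trace(a b a b a b a) = y*z^4 - x*z^3 - 3*y*z^2 + 2*x*z + y
trace(a b^-1 a b^2 a b a b) = trace(a b^2 a b a b a)*trace(b) - trace(a b^2 a b a b a b) = x*y^2*z^3 - x^2*y*z^2 - y^3*z^2 - y*z^4 - x*y^2*z + x*z^3 + x^2*y + y^3 + 4*y*z^2 - 2*x*z - 3*y
trace(b a b^-1 a b^-1 a b^2 a) = trace(a b^-1 a b^2 a b a)*trace(b) - trace(a b^-1 a b^2 a b a b) = x^2*y^3*z^2 - x^3*y^2*z - x*y^4*z - 2*x*y^2*z^3 + 2*x^2*y*z^2 + y^3*z^2 + y*z^4 + 3*x*y^2*z - x*z^3 - x^2*y - 4*y*z^2 + 2*x*z + y
reduce: trace(b^2 a^-1 b a b^-1 a b^-1 a) = trace(b a b^-1 a b^-1 a b^2)*trace(a) - trace(b a b^-1 a b^-1 a b^2 a) = x^3*y^4*z - x^4*y^3 - x^2*y^5 - 3*x^2*y^3*z^2 + 2*x^3*y^2*z + 2*x*y^4*z + 3*x*y^2*z^3 + 4*x^2*y^3 - x^2*y*z^2 - y^3*z^2 - y*z^4 - 8*x*y^2*z + 4*y*z^2 + x*z - y
reduce: trace(b^-1 a b^-1 a^-1 b^2 a^-1 b a) = trace(b^2 a^-1 b a b^-1 a b^-1)*trace(a) - trace(b^2 a^-1 b a b^-1 a b^-1 a) = -x^3*y^4*z + x^4*y^3 + x^2*y^5 + 3*x^2*y^3*z^2 - x^3*y^2*z - 2*x*y^4*z - 3*x*y^2*z^3 - x^4*y - 5*x^2*y^3 - x^2*y*z^2 + y^3*z^2 + y*z^4 + x^3*z + 9*x*y^2*z + x*z^3 + 4*x^2*y - 4*y*z^2 - 4*x*z + y
reduce: trace(a b^-1 a^-1 b^2 a^-1 b a^-1 b^-1) = trace(b^-1 a b^-1 a^-1 b^2 a^-1 b)*trace(a) - trace(b^-1 a b^-1 a^-1 b^2 a^-1 b a) = x^3*y^4*z - x^4*y^3 - x^2*y^5 - 3*x^2*y^3*z^2 + x^3*y^2*z + 2*x*y^4*z + 3*x*y^2*z^3 + x^4*y + 5*x^2*y^3 + x^2*y*z^2 - y^3*z^2 - y*z^4 - x^3*z - 9*x*y^2*z - x*z^3 - 3*x^2*y + 4*y*z^2 + 3*x*z - y
trace(b^2) = trace(b)*trace(b) - trace(1) = y^2 - 2
trace(a^-1 b^2) = trace(b^2)*trace(a) - trace(b^2 a) = x*y^2 - y*z - x
reduce: trace(a^-1 b^2 a^-1) = trace(a^-1 b^2)*trace(a) - trace(a^-1 b^2 a) = x^2*y^2 - x*y*z - x^2 - y^2 + 2
trace(b a^-1 b^-2 a b^-1 a^-1 b^2 a^-1) = trace(a b^-1 a^-1 b^2 a^-1 b a^-1 b^-1)*trace(b) - trace(a b^-1 a^-1 b^2 a^-1 b a^-1) = x^3*y^5*z - x^4*y^4 - x^2*y^6 - 3*x^2*y^4*z^2 + x^3*y^3*z + 2*x*y^5*z + 3*x*y^3*z^3 + x^4*y^2 + 5*x^2*y^4 + x^2*y^2*z^2 - y^4*z^2 - y^2*z^4 - x^3*y*z - 9*x*y^3*z - x*y*z^3 - 4*x^2*y^2 + 4*y^2*z^2 + 4*x*y*z + x^2 - 2

x^3*y^5*z - x^4*y^4 - x^2*y^6 - 3*x^2*y^4*z^2 + x^3*y^3*z + 2*x*y^5*z + 3*x*y^3*z^3 + x^4*y^2 + 5*x^2*y^4 + x^2*y^2*z^2 - y^4*z^2 - y^2*z^4 - x^3*y*z - 9*x*y^3*z - x*y*z^3 - 4*x^2*y^2 + 4*y^2*z^2 + 4*x*y*z + x^2 - 2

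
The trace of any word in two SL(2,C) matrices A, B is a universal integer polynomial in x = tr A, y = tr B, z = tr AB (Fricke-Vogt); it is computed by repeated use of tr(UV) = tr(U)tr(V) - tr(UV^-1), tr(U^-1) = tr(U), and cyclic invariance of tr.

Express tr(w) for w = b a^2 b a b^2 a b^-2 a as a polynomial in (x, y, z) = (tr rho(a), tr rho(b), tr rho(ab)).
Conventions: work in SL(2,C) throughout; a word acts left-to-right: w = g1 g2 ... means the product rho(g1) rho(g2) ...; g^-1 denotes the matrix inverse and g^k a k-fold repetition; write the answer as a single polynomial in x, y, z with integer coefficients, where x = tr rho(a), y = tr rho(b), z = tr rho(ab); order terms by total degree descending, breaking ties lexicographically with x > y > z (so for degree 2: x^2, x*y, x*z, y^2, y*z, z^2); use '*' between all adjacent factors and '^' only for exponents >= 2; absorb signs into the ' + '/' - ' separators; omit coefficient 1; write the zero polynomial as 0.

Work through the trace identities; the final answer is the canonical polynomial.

x^2*y^3*z^3 - x^3*y^2*z^2 - 2*x*y^4*z^2 - x*y^2*z^4 + x^2*y^3*z + y^5*z + y^3*z^3 + x^3*z^2 + 4*x*y^2*z^2 - 2*x^2*y*z - 4*y^3*z + x*y^2 - x*z^2 + y*z - x

trace(b a b a) = trace(a b)*trace(a b) - trace(1)   [split at a repeated a] = z^2 - 2
trace(b a b a b a) = trace(b a b a)*trace(b a) - trace(a b)   [split at a repeated b] = z^3 - 3*z
trace(a b a) = trace(a)*trace(b a) - trace(b)   [square of a] = x*z - y
use: trace(b a b a b) = trace(b)*trace(a b a b) - trace(a b a)   [square of b] = y*z^2 - x*z - y
trace(b a b a^2 b a) = trace(a)*trace(b a b a b a) - trace(b a b a b)   [square of a] = x*z^3 - y*z^2 - 2*x*z + y
trace(b a b) = trace(b)*trace(a b) - trace(a)   [square of b] = y*z - x
use: trace(b^2 a b) = trace(b)*trace(b a b) - trace(b a)   [square of b] = y^2*z - x*y - z
trace(b a b a^2 b) = trace(a)*trace(b^2 a b a) - trace(b^2 a b)   [square of a] = x*y*z^2 - x^2*z - y^2*z + z
trace(a^2 b a^2 b a b) = trace(a)*trace(b a b a^2 b a) - trace(b a b a^2 b)   [square of a] = x^2*z^3 - 2*x*y*z^2 - x^2*z + y^2*z + x*y - z
trace(b a^2 b a) = trace(a)*trace(b a b a) - trace(b a b)   [square of a] = x*z^2 - y*z - x
use: trace(b^2) = trace(b)*trace(b) - trace(1)   [square of b] = y^2 - 2
use: trace(b a^2 b) = trace(a)*trace(b^2 a) - trace(b^2)   [square of a] = x*y*z - x^2 - y^2 + 2
trace(a b a^2 b a) = trace(a)*trace(b a^2 b a) - trace(b a^2 b)   [square of a] = x^2*z^2 - 2*x*y*z + y^2 - 2
apply: trace(a^2 b a^2 b a) = trace(a)*trace(a b a^2 b a) - trace(a b a^2 b)   [square of a] = x^3*z^2 - 2*x^2*y*z + x*y^2 - x*z^2 + y*z - x
use: trace(a b a^2 b a b^2 a) = trace(b)*trace(a^2 b a^2 b a b) - trace(a^2 b a^2 b a)   [square of b] = x^2*y*z^3 - x^3*z^2 - 2*x*y^2*z^2 + x^2*y*z + y^3*z + x*z^2 - 2*y*z + x
trace(a b a b a b a b) = trace(b a)*trace(b a b a b a) - trace(b^-1 a^-1 b^-1 a^-1)   [split at a repeated b] = z^4 - 4*z^2 + 2
apply: trace(b a b^2 a b a b a) = trace(b)*trace(a b a b a b a b) - trace(a b a b a b a)   [square of b] = y*z^4 - x*z^3 - 3*y*z^2 + 2*x*z + y
trace(a b^2 a b a b) = trace(b)*trace(a b a b a b) - trace(a b a b a)   [square of b] = y*z^3 - x*z^2 - 2*y*z + x
use: trace(b a b^2 a b a b) = trace(b)*trace(a b^2 a b a b) - trace(a b^2 a b a)   [square of b] = y^2*z^3 - 2*x*y*z^2 + x^2*z - y^2*z + x*y - z
trace(a b a^2 b a b^2 a b) = trace(a)*trace(b a b^2 a b a b a) - trace(b a b^2 a b a b)   [square of a] = x*y*z^4 - x^2*z^3 - y^2*z^3 - x*y*z^2 + x^2*z + y^2*z + z
trace(b^-1 a b a^2 b a b^2 a) = trace(a b a^2 b a b^2 a)*trace(b) - trace(a b a^2 b a b^2 a b)   [inverse elimination on b] = x^2*y^2*z^3 - x^3*y*z^2 - 2*x*y^3*z^2 - x*y*z^4 + x^2*y^2*z + x^2*z^3 + y^4*z + y^2*z^3 + 2*x*y*z^2 - x^2*z - 3*y^2*z + x*y - z
apply: trace(b a^2 b a b^2 a b^-2 a) = trace(b^-1 a b a^2 b a b^2 a)*trace(b) - trace(b^-1 a b a^2 b a b^2 a b)   [inverse elimination on b] = x^2*y^3*z^3 - x^3*y^2*z^2 - 2*x*y^4*z^2 - x*y^2*z^4 + x^2*y^3*z + y^5*z + y^3*z^3 + x^3*z^2 + 4*x*y^2*z^2 - 2*x^2*y*z - 4*y^3*z + x*y^2 - x*z^2 + y*z - x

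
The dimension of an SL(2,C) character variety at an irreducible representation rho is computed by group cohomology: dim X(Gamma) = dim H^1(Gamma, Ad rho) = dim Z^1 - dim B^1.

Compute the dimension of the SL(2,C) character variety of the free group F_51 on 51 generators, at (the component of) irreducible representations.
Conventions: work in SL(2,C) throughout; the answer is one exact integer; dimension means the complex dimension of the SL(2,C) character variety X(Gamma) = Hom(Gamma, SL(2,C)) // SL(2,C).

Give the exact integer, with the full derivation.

The free group F_51: 51 generators, no relators.
Z^1(Gamma, Ad rho) = (sl_2)^51: a cocycle is a free choice of one sl_2 vector per generator, so dim Z^1 = 3*51 = 153.
At an irreducible rho the centralizer of the image in sl_2 is 0, so the coboundary map sl_2 -> Z^1 is injective: dim B^1 = 3.
dim H^1 = 153 - 3 = 150, which is dim X.

150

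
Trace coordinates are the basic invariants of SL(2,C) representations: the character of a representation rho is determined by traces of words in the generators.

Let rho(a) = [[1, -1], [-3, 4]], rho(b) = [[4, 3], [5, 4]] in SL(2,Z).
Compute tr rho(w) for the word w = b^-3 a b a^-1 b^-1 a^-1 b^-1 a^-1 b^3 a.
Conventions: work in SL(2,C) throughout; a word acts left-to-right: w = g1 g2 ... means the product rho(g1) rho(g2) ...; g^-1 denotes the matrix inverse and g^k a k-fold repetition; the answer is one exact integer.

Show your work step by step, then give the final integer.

375898872

rho(b^-1) = [[4, -3], [-5, 4]]
... * rho(b^-1) = [[4, -3], [-5, 4]]  ->  [[31, -24], [-40, 31]]
... * rho(b^-1) = [[4, -3], [-5, 4]]  ->  [[244, -189], [-315, 244]]
... * rho(a) = [[1, -1], [-3, 4]]  ->  [[811, -1000], [-1047, 1291]]
... * rho(b) = [[4, 3], [5, 4]]  ->  [[-1756, -1567], [2267, 2023]]
... * rho(a^-1) = [[4, 1], [3, 1]]  ->  [[-11725, -3323], [15137, 4290]]
... * rho(b^-1) = [[4, -3], [-5, 4]]  ->  [[-30285, 21883], [39098, -28251]]
... * rho(a^-1) = [[4, 1], [3, 1]]  ->  [[-55491, -8402], [71639, 10847]]
... * rho(b^-1) = [[4, -3], [-5, 4]]  ->  [[-179954, 132865], [232321, -171529]]
... * rho(a^-1) = [[4, 1], [3, 1]]  ->  [[-321221, -47089], [414697, 60792]]
... * rho(b) = [[4, 3], [5, 4]]  ->  [[-1520329, -1152019], [1962748, 1487259]]
... * rho(b) = [[4, 3], [5, 4]]  ->  [[-11841411, -9169063], [15287287, 11837280]]
... * rho(b) = [[4, 3], [5, 4]]  ->  [[-93210959, -72200485], [120335548, 93210981]]
... * rho(a) = [[1, -1], [-3, 4]]  ->  [[123390496, -195590981], [-159297395, 252508376]]
tr = 123390496 + 252508376 = 375898872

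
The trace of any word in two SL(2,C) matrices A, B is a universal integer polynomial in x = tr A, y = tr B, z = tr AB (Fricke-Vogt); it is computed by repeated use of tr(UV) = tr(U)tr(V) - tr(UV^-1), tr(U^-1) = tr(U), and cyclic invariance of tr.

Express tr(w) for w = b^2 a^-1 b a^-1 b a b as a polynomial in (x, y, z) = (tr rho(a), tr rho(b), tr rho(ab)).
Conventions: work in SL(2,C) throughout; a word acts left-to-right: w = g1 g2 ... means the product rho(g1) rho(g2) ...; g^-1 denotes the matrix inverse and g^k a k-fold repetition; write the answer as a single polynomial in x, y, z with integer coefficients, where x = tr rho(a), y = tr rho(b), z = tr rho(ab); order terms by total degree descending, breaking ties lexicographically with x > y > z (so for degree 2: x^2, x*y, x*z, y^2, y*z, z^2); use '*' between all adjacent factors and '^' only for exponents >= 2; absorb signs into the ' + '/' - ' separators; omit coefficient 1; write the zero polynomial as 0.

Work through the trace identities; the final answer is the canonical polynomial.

tr(b a b) = tr(b) * tr(a b) - tr(a)  (reduce the b square) = y*z - x
so tr(a b^3) = tr(b) * tr(b a b) - tr(b a)  (reduce the b square) = y^2*z - x*y - z
reduce: tr(b a b^3) = tr(b) * tr(a b^3) - tr(a b^2)  (reduce the b square) = y^3*z - x*y^2 - 2*y*z + x
tr(b^2 a b^3) = tr(b) * tr(b a b^3) - tr(b a b^2)  (reduce the b square) = y^4*z - x*y^3 - 3*y^2*z + 2*x*y + z
so tr(a b a b) = tr(a b) * tr(a b) - tr(1)  (split on a) = z^2 - 2
reduce: tr(a b a) = tr(a) * tr(b a) - tr(b)  (reduce the a square) = x*z - y
so tr(a b^2 a b) = tr(b) * tr(a b a b) - tr(a b a)  (reduce the b square) = y*z^2 - x*z - y
tr(b^2) = tr(b) * tr(b) - tr(1)  (reduce the b square) = y^2 - 2
tr(a b^2 a) = tr(a) * tr(b^2 a) - tr(b^2)  (reduce the a square) = x*y*z - x^2 - y^2 + 2
tr(b a b^2 a b) = tr(b) * tr(a b^2 a b) - tr(a b^2 a)  (reduce the b square) = y^2*z^2 - 2*x*y*z + x^2 - 2
tr(b^2 a b^3 a) = tr(b) * tr(b a b^2 a b) - tr(b a b^2 a)  (reduce the b square) = y^3*z^2 - 2*x*y^2*z + x^2*y - y*z^2 + x*z - y
reduce: tr(b a b^3 a^-1 b) = tr(b^2 a b^3) * tr(a) - tr(b^2 a b^3 a)  (eliminate a^-1) = x*y^4*z - x^2*y^3 - y^3*z^2 - x*y^2*z + x^2*y + y*z^2 + y
so tr(b^2 a b a b) = tr(b) * tr(b a b a b) - tr(b a b a)  (reduce the b square) = y^2*z^2 - x*y*z - y^2 - z^2 + 2
tr(b a b a b^3) = tr(b) * tr(b^2 a b a b) - tr(b^2 a b a)  (reduce the b square) = y^3*z^2 - x*y^2*z - y^3 - 2*y*z^2 + x*z + 3*y
so tr(a b a b a b) = tr(a b) * tr(a b a b) - tr(a^-1 b^-1)  (split on a) = z^3 - 3*z
tr(a b a b a) = tr(a) * tr(b a b a) - tr(b a b)  (reduce the a square) = x*z^2 - y*z - x
so tr(b a b a b a b) = tr(b) * tr(a b a b a b) - tr(a b a b a)  (reduce the b square) = y*z^3 - x*z^2 - 2*y*z + x
tr(b a b a b^3 a) = tr(b) * tr(b a b a b a b) - tr(b a b a b a)  (reduce the b square) = y^2*z^3 - x*y*z^2 - 2*y^2*z - z^3 + x*y + 3*z
tr(b a b^3 a^-1 b a) = tr(b a b a b^3) * tr(a) - tr(b a b a b^3 a)  (eliminate a^-1) = x*y^3*z^2 - x^2*y^2*z - y^2*z^3 - x*y^3 - x*y*z^2 + x^2*z + 2*y^2*z + z^3 + 2*x*y - 3*z
tr(b^2 a^-1 b a^-1 b a b) = tr(b a b^3 a^-1 b) * tr(a) - tr(b a b^3 a^-1 b a)  (eliminate a^-1) = x^2*y^4*z - x^3*y^3 - 2*x*y^3*z^2 + y^2*z^3 + x^3*y + x*y^3 + 2*x*y*z^2 - x^2*z - 2*y^2*z - z^3 - x*y + 3*z

x^2*y^4*z - x^3*y^3 - 2*x*y^3*z^2 + y^2*z^3 + x^3*y + x*y^3 + 2*x*y*z^2 - x^2*z - 2*y^2*z - z^3 - x*y + 3*z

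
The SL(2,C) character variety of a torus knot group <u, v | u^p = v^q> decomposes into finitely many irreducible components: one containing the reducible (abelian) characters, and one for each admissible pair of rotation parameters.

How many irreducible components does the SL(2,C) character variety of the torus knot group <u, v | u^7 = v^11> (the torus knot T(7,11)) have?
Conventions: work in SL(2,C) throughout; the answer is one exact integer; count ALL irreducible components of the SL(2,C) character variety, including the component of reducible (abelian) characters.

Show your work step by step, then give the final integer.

31

Gamma = < u, v | u^7 = v^11 > (torus knot T(7,11)); the central element u^7 = v^11 acts as +I or -I in any irreducible SL(2,C) representation.
This locks tr(u) to 2*cos(pi*alpha/7), alpha in 1..6, and tr(v) to 2*cos(pi*beta/11), beta in 1..10, on each component of irreducible characters.
The two central values (-1)^alpha I and (-1)^beta I must be the same matrix, so alpha and beta share a parity.
Enumerate parity-matched pairs: 3*5 odd-odd plus 3*5 even-even gives 30.
That is 30 components of irreducible characters, and with the reducible (abelian) component the total is 31.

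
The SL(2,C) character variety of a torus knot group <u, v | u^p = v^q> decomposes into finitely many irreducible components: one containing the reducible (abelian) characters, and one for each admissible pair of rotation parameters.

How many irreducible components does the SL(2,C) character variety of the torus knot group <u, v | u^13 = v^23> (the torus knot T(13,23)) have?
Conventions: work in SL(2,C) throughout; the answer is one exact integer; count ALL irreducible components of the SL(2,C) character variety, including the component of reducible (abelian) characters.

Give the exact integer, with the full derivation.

In the torus knot group T(13,23), u^13 = v^23 is central, so an irreducible representation sends it to +I or -I (Schur).
So on each irreducible component the traces are pinned: tr(u) = 2*cos(pi*alpha/13) with 1 <= alpha <= 12, tr(v) = 2*cos(pi*beta/23) with 1 <= beta <= 22.
Consistency of u^13 = (-1)^alpha I with v^23 = (-1)^beta I forces alpha = beta (mod 2).
count pairs: odd alpha (6 choices) x odd beta (11), plus even alpha (6) x even beta (11): 6*11 + 6*11 = 132.
Total: 132 irreducible-character components + 1 reducible (abelian) component = 133.

133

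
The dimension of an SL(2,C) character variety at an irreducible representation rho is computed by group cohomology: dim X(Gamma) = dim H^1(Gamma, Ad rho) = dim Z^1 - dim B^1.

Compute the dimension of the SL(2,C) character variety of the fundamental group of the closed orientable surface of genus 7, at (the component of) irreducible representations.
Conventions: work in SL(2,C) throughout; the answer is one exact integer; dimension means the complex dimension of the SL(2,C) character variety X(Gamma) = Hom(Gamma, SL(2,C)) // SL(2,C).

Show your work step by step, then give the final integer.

The genus-7 surface group: 2g = 14 generators, one relator prod [a_i, b_i].
Before the relator condition, cocycle space has dim 3*14 = 42.
At an irreducible rho, H^2 = coker(d_2) vanishes (Poincare duality: H^2 is dual to H^0 = invariants = 0), so d_2 is surjective onto sl_2 and dim Z^1 = 42 - 3 = 39.
Coboundaries contribute dim B^1 = 3 (injective at irreducible rho).
dim H^1 = 39 - 3 = 36 = dim X.

36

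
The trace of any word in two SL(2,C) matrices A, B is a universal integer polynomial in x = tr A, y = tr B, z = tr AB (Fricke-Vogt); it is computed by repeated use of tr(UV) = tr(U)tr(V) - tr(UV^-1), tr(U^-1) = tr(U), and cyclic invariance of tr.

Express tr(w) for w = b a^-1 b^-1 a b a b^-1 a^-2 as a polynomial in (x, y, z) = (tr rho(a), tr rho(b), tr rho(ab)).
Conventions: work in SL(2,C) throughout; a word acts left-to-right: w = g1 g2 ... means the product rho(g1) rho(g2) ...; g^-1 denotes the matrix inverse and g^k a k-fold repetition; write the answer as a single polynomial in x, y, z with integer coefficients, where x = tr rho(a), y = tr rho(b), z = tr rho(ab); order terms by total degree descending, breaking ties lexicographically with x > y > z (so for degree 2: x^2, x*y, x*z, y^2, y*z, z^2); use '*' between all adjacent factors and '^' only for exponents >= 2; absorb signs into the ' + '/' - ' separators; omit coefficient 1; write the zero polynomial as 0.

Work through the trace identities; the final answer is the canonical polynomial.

x^3*y^2*z^2 - x^4*y*z - 2*x^2*y^3*z - 2*x^2*y*z^3 + x^3*y^2 + x^3*z^2 + x*y^4 + 2*x*y^2*z^2 + x*z^4 + 4*x^2*y*z - 4*x*y^2 - 4*x*z^2 + x

trace(b^2) = trace(b)*trace(b) - trace(1)   [square of b] = y^2 - 2
trace(b a b) = trace(b)*trace(a b) - trace(a)   [square of b] = y*z - x
trace(b a b^2) = trace(b)*trace(b a b) - trace(b a)   [square of b] = y^2*z - x*y - z
trace(a b a b) = trace(b a)*trace(b a) - trace(1)   [split at a repeated b] = z^2 - 2
trace(a b a) = trace(a)*trace(b a) - trace(b)   [square of a] = x*z - y
trace(b a b^2 a) = trace(b)*trace(a b a b) - trace(a b a)   [square of b] = y*z^2 - x*z - y
trace(a b^2 a^-1 b) = trace(b a b^2)*trace(a) - trace(b a b^2 a)   [inverse elimination on a] = x*y^2*z - x^2*y - y*z^2 + y
trace(b a^-1 b^-1 a b) = trace(a b^2 a^-1)*trace(b) - trace(a b^2 a^-1 b)   [inverse elimination on b] = -x*y^2*z + x^2*y + y^3 + y*z^2 - 3*y
trace(a^2 b a b) = trace(a)*trace(b a b a) - trace(b a b)   [square of a] = x*z^2 - y*z - x
trace(a^2 b a) = trace(a)*trace(b a^2) - trace(b a)   [square of a] = x^2*z - x*y - z
trace(a b a b^2 a) = trace(b)*trace(a^2 b a b) - trace(a^2 b a)   [square of b] = x*y*z^2 - x^2*z - y^2*z + z
trace(a b a b a b) = trace(b a)*trace(b a b a) - trace(b^-1 a^-1)   [split at a repeated b] = z^3 - 3*z
trace(a b a b^2 a b) = trace(b)*trace(a b a b a b) - trace(a b a b a)   [square of b] = y*z^3 - x*z^2 - 2*y*z + x
trace(b a b^-1 a b a b) = trace(a b a b^2 a)*trace(b) - trace(a b a b^2 a b)   [inverse elimination on b] = x*y^2*z^2 - x^2*y*z - y^3*z - y*z^3 + x*z^2 + 3*y*z - x
trace(a b a b a b a) = trace(a)*trace(b a b a b a) - trace(b a b a b)   [square of a] = x*z^3 - y*z^2 - 2*x*z + y
trace(a b a b a b a b) = trace(b a b a b a)*trace(b a) - trace(a b a b)   [split at a repeated b] = z^4 - 4*z^2 + 2
trace(b a b^-1 a b a b a) = trace(a b a b a b a)*trace(b) - trace(a b a b a b a b)   [inverse elimination on b] = x*y*z^3 - y^2*z^2 - z^4 - 2*x*y*z + y^2 + 4*z^2 - 2
trace(b^-1 a b a b a^-1 b a) = trace(b a b^-1 a b a b)*trace(a) - trace(b a b^-1 a b a b a)   [inverse elimination on a] = x^2*y^2*z^2 - x^3*y*z - x*y^3*z - 2*x*y*z^3 + x^2*z^2 + y^2*z^2 + z^4 + 5*x*y*z - x^2 - y^2 - 4*z^2 + 2
trace(a^-1 b a^-1 b^-1 a b a b) = trace(b^-1 a b a b a^-1 b)*trace(a) - trace(b^-1 a b a b a^-1 b a)   [inverse elimination on a] = -x^2*y^2*z^2 + x^3*y*z + x*y^3*z + 2*x*y*z^3 - x^2*z^2 - y^2*z^2 - z^4 - 4*x*y*z + y^2 + 4*z^2 - 2
trace(b a^-1 b^-1 a b a b^-1 a^-1) = trace(a^-1 b a^-1 b^-1 a b a)*trace(b) - trace(a^-1 b a^-1 b^-1 a b a b)   [inverse elimination on b] = x^2*y^2*z^2 - x^3*y*z - 2*x*y^3*z - 2*x*y*z^3 + x^2*y^2 + x^2*z^2 + y^4 + 2*y^2*z^2 + z^4 + 4*x*y*z - 4*y^2 - 4*z^2 + 2
trace(b a^-1 b^-1 a b a b^-1 a^-2) = trace(b a^-1 b^-1 a b a b^-1 a^-1)*trace(a) - trace(b a^-1 b^-1 a b a b^-1)   [inverse elimination on a] = x^3*y^2*z^2 - x^4*y*z - 2*x^2*y^3*z - 2*x^2*y*z^3 + x^3*y^2 + x^3*z^2 + x*y^4 + 2*x*y^2*z^2 + x*z^4 + 4*x^2*y*z - 4*x*y^2 - 4*x*z^2 + x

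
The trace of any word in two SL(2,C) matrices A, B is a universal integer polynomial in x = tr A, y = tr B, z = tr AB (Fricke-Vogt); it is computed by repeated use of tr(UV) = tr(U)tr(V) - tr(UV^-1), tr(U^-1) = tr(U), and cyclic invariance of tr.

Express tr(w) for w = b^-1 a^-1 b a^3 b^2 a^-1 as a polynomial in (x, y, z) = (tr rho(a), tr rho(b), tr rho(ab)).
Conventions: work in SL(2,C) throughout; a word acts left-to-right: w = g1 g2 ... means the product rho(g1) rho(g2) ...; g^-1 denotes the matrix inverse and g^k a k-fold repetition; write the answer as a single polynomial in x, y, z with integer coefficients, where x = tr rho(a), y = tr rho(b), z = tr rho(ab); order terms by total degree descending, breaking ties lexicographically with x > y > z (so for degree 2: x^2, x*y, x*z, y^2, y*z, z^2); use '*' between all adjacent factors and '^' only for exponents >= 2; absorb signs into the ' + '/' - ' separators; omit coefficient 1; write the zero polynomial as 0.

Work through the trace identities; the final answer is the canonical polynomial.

x^3*y^2*z^2 - x^4*y*z - 2*x^2*y^3*z - x^2*y*z^3 + x^3*y^2 + x*y^4 + 6*x^2*y*z + y^3*z + y*z^3 - x^3 - 5*x*y^2 - x*z^2 - 3*y*z + 3*x

so trace(b^2 a) = trace(b) * trace(a b) - trace(a) = y*z - x
trace(b^2) = trace(b) * trace(b) - trace(1) = y^2 - 2
trace(a^2 b^2) = trace(a) * trace(b^2 a) - trace(b^2) = x*y*z - x^2 - y^2 + 2
trace(b a b a) = trace(b a) * trace(b a) - trace(1)   [split at repeated b] = z^2 - 2
reduce: trace(a b a b a) = trace(a) * trace(b a b a) - trace(b a b) = x*z^2 - y*z - x
trace(a b a^3 b) = trace(a) * trace(a b a b a) - trace(a b a b) = x^2*z^2 - x*y*z - x^2 - z^2 + 2
reduce: trace(a b a^2 b a) = trace(a) * trace(b a^2 b a) - trace(b a^2 b) = x^2*z^2 - 2*x*y*z + y^2 - 2
so trace(a^2 b a^3 b) = trace(a) * trace(a b a^2 b a) - trace(a b a^2 b) = x^3*z^2 - 2*x^2*y*z + x*y^2 - x*z^2 + y*z - x
trace(b a^2) = trace(a) * trace(b a) - trace(b) = x*z - y
so trace(a^2 b a) = trace(a) * trace(b a^2) - trace(b a) = x^2*z - x*y - z
trace(a b a^3) = trace(a) * trace(a^2 b a) - trace(a^2 b) = x^3*z - x^2*y - 2*x*z + y
reduce: trace(a^2 b a^3) = trace(a) * trace(a b a^3) - trace(a b a^2) = x^4*z - x^3*y - 3*x^2*z + 2*x*y + z
reduce: trace(a b a^3 b^2 a) = trace(b) * trace(a^2 b a^3 b) - trace(a^2 b a^3) = x^3*y*z^2 - x^4*z - 2*x^2*y^2*z + x^3*y + x*y^3 - x*y*z^2 + 3*x^2*z + y^2*z - 3*x*y - z
trace(a b a b a b) = trace(a b a b) * trace(a b) - trace(b a)   [split at repeated a] = z^3 - 3*z
trace(b^2 a b a b a) = trace(b) * trace(a b a b a b) - trace(a b a b a) = y*z^3 - x*z^2 - 2*y*z + x
trace(b a b a b) = trace(b) * trace(a b a b) - trace(a b a) = y*z^2 - x*z - y
so trace(b^2 a b a b) = trace(b) * trace(b a b a b) - trace(b a b a) = y^2*z^2 - x*y*z - y^2 - z^2 + 2
reduce: trace(a b^2 a b a b a) = trace(a) * trace(b^2 a b a b a) - trace(b^2 a b a b) = x*y*z^3 - x^2*z^2 - y^2*z^2 - x*y*z + x^2 + y^2 + z^2 - 2
trace(a b a^3 b^2 a b) = trace(a) * trace(a b^2 a b a b a) - trace(a b^2 a b a b) = x^2*y*z^3 - x^3*z^2 - x*y^2*z^2 - x^2*y*z - y*z^3 + x^3 + x*y^2 + 2*x*z^2 + 2*y*z - 3*x
trace(b^-1 a b a^3 b^2 a) = trace(a b a^3 b^2 a) * trace(b) - trace(a b a^3 b^2 a b) = x^3*y^2*z^2 - x^4*y*z - 2*x^2*y^3*z - x^2*y*z^3 + x^3*y^2 + x^3*z^2 + x*y^4 + 4*x^2*y*z + y^3*z + y*z^3 - x^3 - 4*x*y^2 - 2*x*z^2 - 3*y*z + 3*x
so trace(b a^3 b^2 a^-1 b^-1 a) = trace(b^-1 a b a^3 b^2) * trace(a) - trace(b^-1 a b a^3 b^2 a) = -x^3*y^2*z^2 + x^4*y*z + 2*x^2*y^3*z + x^2*y*z^3 - x^3*y^2 - x*y^4 - 5*x^2*y*z - y^3*z - y*z^3 + 4*x*y^2 + x*z^2 + 3*y*z - x
so trace(b^-1 a^-1 b a^3 b^2 a^-1) = trace(b a^3 b^2 a^-1 b^-1) * trace(a) - trace(b a^3 b^2 a^-1 b^-1 a) = x^3*y^2*z^2 - x^4*y*z - 2*x^2*y^3*z - x^2*y*z^3 + x^3*y^2 + x*y^4 + 6*x^2*y*z + y^3*z + y*z^3 - x^3 - 5*x*y^2 - x*z^2 - 3*y*z + 3*x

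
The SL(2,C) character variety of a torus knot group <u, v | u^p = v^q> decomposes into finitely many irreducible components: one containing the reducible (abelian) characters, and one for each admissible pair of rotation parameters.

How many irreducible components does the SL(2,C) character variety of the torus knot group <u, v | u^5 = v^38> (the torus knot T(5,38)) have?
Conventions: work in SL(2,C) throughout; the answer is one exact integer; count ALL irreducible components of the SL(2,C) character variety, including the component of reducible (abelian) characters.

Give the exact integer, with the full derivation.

For T(5,38): irreducibility forces the central element u^5 = v^38 to one of +I, -I.
On an irreducible component, tr(u) is locked at 2*cos(pi*alpha/5) for some alpha in 1..4, and tr(v) at 2*cos(pi*beta/38) for some beta in 1..37.
u^5 = (-1)^alpha I and v^38 = (-1)^beta I must agree, so alpha and beta have equal parity.
count pairs: odd alpha (2 choices) x odd beta (19), plus even alpha (2) x even beta (18): 2*19 + 2*18 = 74.
Total: 74 irreducible-character components + 1 reducible (abelian) component = 75.

75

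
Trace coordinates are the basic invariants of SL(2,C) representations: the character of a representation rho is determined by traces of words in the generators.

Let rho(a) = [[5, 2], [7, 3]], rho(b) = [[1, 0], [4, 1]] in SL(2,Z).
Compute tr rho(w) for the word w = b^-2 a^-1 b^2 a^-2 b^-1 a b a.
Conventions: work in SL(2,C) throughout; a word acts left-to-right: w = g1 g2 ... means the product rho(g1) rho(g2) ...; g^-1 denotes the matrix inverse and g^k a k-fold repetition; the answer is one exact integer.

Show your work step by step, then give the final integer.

133640

rho(b^-1) = [[1, 0], [-4, 1]]
... * rho(b^-1) = [[1, 0], [-4, 1]]  ->  [[1, 0], [-8, 1]]
... * rho(a^-1) = [[3, -2], [-7, 5]]  ->  [[3, -2], [-31, 21]]
... * rho(b) = [[1, 0], [4, 1]]  ->  [[-5, -2], [53, 21]]
... * rho(b) = [[1, 0], [4, 1]]  ->  [[-13, -2], [137, 21]]
... * rho(a^-1) = [[3, -2], [-7, 5]]  ->  [[-25, 16], [264, -169]]
... * rho(a^-1) = [[3, -2], [-7, 5]]  ->  [[-187, 130], [1975, -1373]]
... * rho(b^-1) = [[1, 0], [-4, 1]]  ->  [[-707, 130], [7467, -1373]]
... * rho(a) = [[5, 2], [7, 3]]  ->  [[-2625, -1024], [27724, 10815]]
... * rho(b) = [[1, 0], [4, 1]]  ->  [[-6721, -1024], [70984, 10815]]
... * rho(a) = [[5, 2], [7, 3]]  ->  [[-40773, -16514], [430625, 174413]]
tr = -40773 + 174413 = 133640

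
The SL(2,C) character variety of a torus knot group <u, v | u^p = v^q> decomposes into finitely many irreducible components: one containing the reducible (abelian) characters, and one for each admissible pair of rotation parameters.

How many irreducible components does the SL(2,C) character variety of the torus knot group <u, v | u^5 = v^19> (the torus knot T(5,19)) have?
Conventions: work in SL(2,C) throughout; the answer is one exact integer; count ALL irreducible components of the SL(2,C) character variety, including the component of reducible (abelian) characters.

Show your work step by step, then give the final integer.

37

For T(5,19): irreducibility forces the central element u^5 = v^19 to one of +I, -I.
So on each irreducible component the traces are pinned: tr(u) = 2*cos(pi*alpha/5) with 1 <= alpha <= 4, tr(v) = 2*cos(pi*beta/19) with 1 <= beta <= 18.
u^5 = (-1)^alpha I and v^19 = (-1)^beta I must agree, so alpha and beta have equal parity.
Enumerate parity-matched pairs: 2*9 odd-odd plus 2*9 even-even gives 36.
components with irreducible characters: 36; plus the single component of reducible (abelian) characters: total 37.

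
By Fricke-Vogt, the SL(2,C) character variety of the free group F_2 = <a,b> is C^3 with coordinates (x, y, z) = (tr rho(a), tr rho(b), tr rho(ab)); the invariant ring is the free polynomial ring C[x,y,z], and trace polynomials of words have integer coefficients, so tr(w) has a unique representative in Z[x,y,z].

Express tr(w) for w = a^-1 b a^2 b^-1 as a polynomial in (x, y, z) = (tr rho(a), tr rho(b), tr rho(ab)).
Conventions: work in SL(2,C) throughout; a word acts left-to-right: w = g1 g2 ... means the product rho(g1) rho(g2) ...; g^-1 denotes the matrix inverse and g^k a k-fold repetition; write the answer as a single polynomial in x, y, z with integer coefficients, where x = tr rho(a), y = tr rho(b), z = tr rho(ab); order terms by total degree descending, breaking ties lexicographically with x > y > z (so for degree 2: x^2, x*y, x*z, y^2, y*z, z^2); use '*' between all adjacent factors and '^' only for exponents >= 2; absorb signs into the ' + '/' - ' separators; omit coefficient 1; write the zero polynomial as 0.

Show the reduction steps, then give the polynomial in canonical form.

-x^2*y*z + x^3 + x*y^2 + x*z^2 - 3*x

and trace(b^2 a) = trace(b)*trace(a b) - trace(a) = y*z - x
and trace(b^2) = trace(b)*trace(b) - trace(1) = y^2 - 2
trace(b a^2 b) = trace(a)*trace(b^2 a) - trace(b^2) = x*y*z - x^2 - y^2 + 2
trace(b a b a) = trace(b a)*trace(b a) - trace(1)   [split at repeated b] = z^2 - 2
and trace(b a^2 b a) = trace(a)*trace(b a b a) - trace(b a b) = x*z^2 - y*z - x
next, trace(a^-1 b a^2 b) = trace(b a^2 b)*trace(a) - trace(b a^2 b a) = x^2*y*z - x^3 - x*y^2 - x*z^2 + y*z + 3*x
and trace(a^-1 b a^2 b^-1) = trace(a^-1 b a^2)*trace(b) - trace(a^-1 b a^2 b) = -x^2*y*z + x^3 + x*y^2 + x*z^2 - 3*x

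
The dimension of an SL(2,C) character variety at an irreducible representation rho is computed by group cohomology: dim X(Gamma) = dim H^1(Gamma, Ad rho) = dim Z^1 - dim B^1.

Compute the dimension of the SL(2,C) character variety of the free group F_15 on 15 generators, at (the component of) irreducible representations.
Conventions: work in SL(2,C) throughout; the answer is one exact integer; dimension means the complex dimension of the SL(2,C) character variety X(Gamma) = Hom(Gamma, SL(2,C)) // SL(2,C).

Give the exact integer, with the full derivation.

42

Here Gamma is free of rank 15 — no relator constrains a cocycle.
A cocycle picks one sl_2 vector per generator freely, giving dim Z^1 = 3*15 = 45.
At an irreducible rho the centralizer of the image in sl_2 is 0, so the coboundary map sl_2 -> Z^1 is injective: dim B^1 = 3.
dim H^1 = 45 - 3 = 42, which is dim X.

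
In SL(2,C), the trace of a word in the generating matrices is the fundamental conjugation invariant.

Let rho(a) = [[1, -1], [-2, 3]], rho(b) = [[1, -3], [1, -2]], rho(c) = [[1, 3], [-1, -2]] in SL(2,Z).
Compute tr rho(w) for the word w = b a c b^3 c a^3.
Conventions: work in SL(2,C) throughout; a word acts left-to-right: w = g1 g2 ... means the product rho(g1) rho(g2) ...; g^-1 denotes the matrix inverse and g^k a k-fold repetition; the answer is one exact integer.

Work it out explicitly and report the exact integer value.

19

rho(b) = [[1, -3], [1, -2]]
... * rho(a) = [[1, -1], [-2, 3]]  ->  [[7, -10], [5, -7]]
... * rho(c) = [[1, 3], [-1, -2]]  ->  [[17, 41], [12, 29]]
... * rho(b) = [[1, -3], [1, -2]]  ->  [[58, -133], [41, -94]]
... * rho(b) = [[1, -3], [1, -2]]  ->  [[-75, 92], [-53, 65]]
... * rho(b) = [[1, -3], [1, -2]]  ->  [[17, 41], [12, 29]]
... * rho(c) = [[1, 3], [-1, -2]]  ->  [[-24, -31], [-17, -22]]
... * rho(a) = [[1, -1], [-2, 3]]  ->  [[38, -69], [27, -49]]
... * rho(a) = [[1, -1], [-2, 3]]  ->  [[176, -245], [125, -174]]
... * rho(a) = [[1, -1], [-2, 3]]  ->  [[666, -911], [473, -647]]
tr = 666 + -647 = 19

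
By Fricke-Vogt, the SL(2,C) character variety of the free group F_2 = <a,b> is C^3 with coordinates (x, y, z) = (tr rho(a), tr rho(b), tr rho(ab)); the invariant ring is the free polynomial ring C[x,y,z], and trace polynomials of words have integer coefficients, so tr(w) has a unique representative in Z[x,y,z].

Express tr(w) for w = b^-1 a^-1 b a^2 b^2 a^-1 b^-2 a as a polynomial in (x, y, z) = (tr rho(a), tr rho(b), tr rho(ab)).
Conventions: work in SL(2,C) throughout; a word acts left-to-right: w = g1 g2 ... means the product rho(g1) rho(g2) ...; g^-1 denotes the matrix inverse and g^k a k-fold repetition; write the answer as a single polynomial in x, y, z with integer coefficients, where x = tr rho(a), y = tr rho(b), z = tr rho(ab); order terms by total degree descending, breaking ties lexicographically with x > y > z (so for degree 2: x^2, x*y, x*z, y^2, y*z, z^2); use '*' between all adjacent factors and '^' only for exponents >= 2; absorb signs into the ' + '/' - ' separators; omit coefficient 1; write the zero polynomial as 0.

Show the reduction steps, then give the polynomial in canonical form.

trace(b^2 a) = trace(b) * trace(a b) - trace(a) = y*z - x
trace(b^2) = trace(b) * trace(b) - trace(1) = y^2 - 2
trace(a^2 b^2) = trace(a) * trace(b^2 a) - trace(b^2) = x*y*z - x^2 - y^2 + 2
trace(a b a) = trace(a) * trace(b a) - trace(b) = x*z - y
trace(a^3 b) = trace(a) * trace(a b a) - trace(a b) = x^2*z - x*y - z
trace(a^2) = trace(a) * trace(a) - trace(1) = x^2 - 2
trace(a^3) = trace(a) * trace(a^2) - trace(a) = x^3 - 3*x
trace(a^3 b^2) = trace(b) * trace(a^3 b) - trace(a^3) = x^2*y*z - x^3 - x*y^2 - y*z + 3*x
trace(b a^3 b^2) = trace(b) * trace(a^3 b^2) - trace(a^3 b) = x^2*y^2*z - x^3*y - x*y^3 - x^2*z - y^2*z + 4*x*y + z
trace(b a b a) = trace(a b) * trace(a b) - trace(1)   [split at repeated a] = z^2 - 2
trace(a b a^2 b) = trace(a) * trace(b a b a) - trace(b a b) = x*z^2 - y*z - x
trace(a b^2 a b a) = trace(b) * trace(a b a^2 b) - trace(a b a^2) = x*y*z^2 - x^2*z - y^2*z + z
trace(a b^2 a b) = trace(b) * trace(a b a b) - trace(a b a) = y*z^2 - x*z - y
trace(b a^3 b^2 a) = trace(a) * trace(a b^2 a b a) - trace(a b^2 a b) = x^2*y*z^2 - x^3*z - x*y^2*z - y*z^2 + 2*x*z + y
trace(a^3 b^2 a^-1 b) = trace(b a^3 b^2) * trace(a) - trace(b a^3 b^2 a) = x^3*y^2*z - x^4*y - x^2*y^3 - x^2*y*z^2 + 4*x^2*y + y*z^2 - x*z - y
trace(b^-1 a^3 b^2 a^-1) = trace(a^3 b^2 a^-1) * trace(b) - trace(a^3 b^2 a^-1 b) = -x^3*y^2*z + x^4*y + x^2*y^3 + x^2*y*z^2 + x*y^2*z - 5*x^2*y - y^3 - y*z^2 + x*z + 3*y
trace(a^2 b^2 a^-1 b^-2 a) = trace(b^-1 a^3 b^2 a^-1) * trace(b) - trace(b^-1 a^3 b^2 a^-1 b) = -x^3*y^3*z + x^4*y^2 + x^2*y^4 + x^2*y^2*z^2 + x*y^3*z - 5*x^2*y^2 - y^4 - y^2*z^2 + x^2 + 4*y^2 - 2
trace(a b a^2 b a) = trace(a) * trace(b a^2 b a) - trace(b a^2 b) = x^2*z^2 - 2*x*y*z + y^2 - 2
trace(b a b a b a) = trace(b a) * trace(b a b a) - trace(b^-1 a^-1)   [split at repeated b] = z^3 - 3*z
trace(a b a^2 b a b) = trace(a) * trace(b a b a b a) - trace(b a b a b) = x*z^3 - y*z^2 - 2*x*z + y
trace(a b^-1 a b a^2 b) = trace(a b a^2 b a) * trace(b) - trace(a b a^2 b a b) = x^2*y*z^2 - 2*x*y^2*z - x*z^3 + y^3 + y*z^2 + 2*x*z - 3*y
trace(a^3 b a^2 b) = trace(a) * trace(a b a^2 b a) - trace(a b a^2 b) = x^3*z^2 - 2*x^2*y*z + x*y^2 - x*z^2 + y*z - x
trace(b a^4) = trace(a) * trace(a b a^2) - trace(a b a) = x^3*z - x^2*y - 2*x*z + y
trace(a^3 b a^2) = trace(a) * trace(b a^4) - trace(b a^3) = x^4*z - x^3*y - 3*x^2*z + 2*x*y + z
trace(a b a^2 b^2 a^2) = trace(b) * trace(a^3 b a^2 b) - trace(a^3 b a^2) = x^3*y*z^2 - x^4*z - 2*x^2*y^2*z + x^3*y + x*y^3 - x*y*z^2 + 3*x^2*z + y^2*z - 3*x*y - z
trace(a^2 b a b a^2 b) = trace(a) * trace(b a b a^2 b a) - trace(b a b a^2 b) = x^2*z^3 - 2*x*y*z^2 - x^2*z + y^2*z + x*y - z
trace(b a b a^3) = trace(a) * trace(b a b a^2) - trace(b a b a) = x^2*z^2 - x*y*z - x^2 - z^2 + 2
trace(a^2 b a b a^2) = trace(a) * trace(b a b a^3) - trace(b a b a^2) = x^3*z^2 - x^2*y*z - x^3 - 2*x*z^2 + y*z + 3*x
trace(a b a^2 b^2 a^2 b) = trace(b) * trace(a^2 b a b a^2 b) - trace(a^2 b a b a^2) = x^2*y*z^3 - x^3*z^2 - 2*x*y^2*z^2 + y^3*z + x^3 + x*y^2 + 2*x*z^2 - 2*y*z - 3*x
trace(a b^-1 a b a^2 b^2 a) = trace(a b a^2 b^2 a^2) * trace(b) - trace(a b a^2 b^2 a^2 b) = x^3*y^2*z^2 - x^4*y*z - 2*x^2*y^3*z - x^2*y*z^3 + x^3*y^2 + x^3*z^2 + x*y^4 + x*y^2*z^2 + 3*x^2*y*z - x^3 - 4*x*y^2 - 2*x*z^2 + y*z + 3*x
trace(b^2 a b a^2 b a) = trace(b) * trace(a b a^2 b a b) - trace(a b a^2 b a) = x*y*z^3 - x^2*z^2 - y^2*z^2 + 2
trace(b^3 a b a) = trace(b) * trace(b a b a b) - trace(b a b a) = y^2*z^2 - x*y*z - y^2 - z^2 + 2
trace(b^2 a b) = trace(b) * trace(a b^2) - trace(a b) = y^2*z - x*y - z
trace(b^3 a b) = trace(b) * trace(b^2 a b) - trace(b^2 a) = y^3*z - x*y^2 - 2*y*z + x
trace(b^2 a b a^2 b) = trace(a) * trace(b^3 a b a) - trace(b^3 a b) = x*y^2*z^2 - x^2*y*z - y^3*z - x*z^2 + 2*y*z + x
trace(a b a^2 b^2 a b a) = trace(a) * trace(b^2 a b a^2 b a) - trace(b^2 a b a^2 b) = x^2*y*z^3 - x^3*z^2 - 2*x*y^2*z^2 + x^2*y*z + y^3*z + x*z^2 - 2*y*z + x
trace(b a b a b a b a) = trace(a b a b a b) * trace(a b) - trace(b a b a)   [split at repeated a] = z^4 - 4*z^2 + 2
trace(b a b a b a b) = trace(b) * trace(a b a b a b) - trace(a b a b a) = y*z^3 - x*z^2 - 2*y*z + x
trace(a b a b a b a^2 b) = trace(a) * trace(b a b a b a b a) - trace(b a b a b a b) = x*z^4 - y*z^3 - 3*x*z^2 + 2*y*z + x
trace(a b a b a b a^2) = trace(a) * trace(b a b a b a^2) - trace(b a b a b a) = x^2*z^3 - x*y*z^2 - 2*x^2*z - z^3 + x*y + 3*z
trace(a b a^2 b^2 a b a b) = trace(b) * trace(a b a b a b a^2 b) - trace(a b a b a b a^2) = x*y*z^4 - x^2*z^3 - y^2*z^3 - 2*x*y*z^2 + 2*x^2*z + 2*y^2*z + z^3 - 3*z
trace(a b^-1 a b a^2 b^2 a b) = trace(a b a^2 b^2 a b a) * trace(b) - trace(a b a^2 b^2 a b a b) = x^2*y^2*z^3 - x^3*y*z^2 - 2*x*y^3*z^2 - x*y*z^4 + x^2*y^2*z + x^2*z^3 + y^4*z + y^2*z^3 + 3*x*y*z^2 - 2*x^2*z - 4*y^2*z - z^3 + x*y + 3*z
trace(b^-1 a b^-1 a b a^2 b^2 a) = trace(a b^-1 a b a^2 b^2 a) * trace(b) - trace(a b^-1 a b a^2 b^2 a b) = x^3*y^3*z^2 - x^4*y^2*z - 2*x^2*y^4*z - 2*x^2*y^2*z^3 + x^3*y^3 + 2*x^3*y*z^2 + x*y^5 + 3*x*y^3*z^2 + x*y*z^4 + 2*x^2*y^2*z - x^2*z^3 - y^4*z - y^2*z^3 - x^3*y - 4*x*y^3 - 5*x*y*z^2 + 2*x^2*z + 5*y^2*z + z^3 + 2*x*y - 3*z
trace(a b^-1 a b a^2 b^2 a^-1 b^-1) = trace(b^-1 a b^-1 a b a^2 b^2) * trace(a) - trace(b^-1 a b^-1 a b a^2 b^2 a) = -x^3*y^3*z^2 + x^4*y^2*z + 2*x^2*y^4*z + 2*x^2*y^2*z^3 - x^3*y^3 - x^3*y*z^2 - x*y^5 - 3*x*y^3*z^2 - x*y*z^4 - 4*x^2*y^2*z + y^4*z + y^2*z^3 + x^3*y + 5*x*y^3 + 6*x*y*z^2 - 5*y^2*z - z^3 - 5*x*y + 3*z
trace(b a^2 b^2 a^-1 b^-2 a b^-1 a) = trace(a b^-1 a b a^2 b^2 a^-1 b^-1) * trace(b) - trace(a b^-1 a b a^2 b^2 a^-1) = -x^3*y^4*z^2 + x^4*y^3*z + 2*x^2*y^5*z + 2*x^2*y^3*z^3 - x^3*y^4 - x^3*y^2*z^2 - x*y^6 - 3*x*y^4*z^2 - x*y^2*z^4 - 4*x^2*y^3*z + y^5*z + y^3*z^3 + x^3*y^2 + 5*x*y^4 + 6*x*y^2*z^2 - 5*y^3*z - y*z^3 - 5*x*y^2 - x*z^2 + 4*y*z + x
trace(b^-1 a^-1 b a^2 b^2 a^-1 b^-2 a) = trace(b a^2 b^2 a^-1 b^-2 a b^-1) * trace(a) - trace(b a^2 b^2 a^-1 b^-2 a b^-1 a) = x^3*y^4*z^2 - 2*x^4*y^3*z - 2*x^2*y^5*z - 2*x^2*y^3*z^3 + x^5*y^2 + 2*x^3*y^4 + 2*x^3*y^2*z^2 + x*y^6 + 3*x*y^4*z^2 + x*y^2*z^4 + 5*x^2*y^3*z - y^5*z - y^3*z^3 - 6*x^3*y^2 - 6*x*y^4 - 7*x*y^2*z^2 + 5*y^3*z + y*z^3 + x^3 + 9*x*y^2 + x*z^2 - 4*y*z - 3*x

x^3*y^4*z^2 - 2*x^4*y^3*z - 2*x^2*y^5*z - 2*x^2*y^3*z^3 + x^5*y^2 + 2*x^3*y^4 + 2*x^3*y^2*z^2 + x*y^6 + 3*x*y^4*z^2 + x*y^2*z^4 + 5*x^2*y^3*z - y^5*z - y^3*z^3 - 6*x^3*y^2 - 6*x*y^4 - 7*x*y^2*z^2 + 5*y^3*z + y*z^3 + x^3 + 9*x*y^2 + x*z^2 - 4*y*z - 3*x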